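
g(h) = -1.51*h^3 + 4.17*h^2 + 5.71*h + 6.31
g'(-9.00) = -436.28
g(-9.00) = 1393.48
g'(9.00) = -286.16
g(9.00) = -705.32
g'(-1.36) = -14.01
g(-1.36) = 10.06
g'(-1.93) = -27.26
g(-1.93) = 21.68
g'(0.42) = 8.41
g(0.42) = 9.33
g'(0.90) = 9.55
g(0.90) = 13.73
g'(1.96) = 4.65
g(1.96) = 22.15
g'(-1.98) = -28.56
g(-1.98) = 23.07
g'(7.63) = -194.38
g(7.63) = -378.09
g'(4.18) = -38.58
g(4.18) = -7.24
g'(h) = -4.53*h^2 + 8.34*h + 5.71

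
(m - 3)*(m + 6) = m^2 + 3*m - 18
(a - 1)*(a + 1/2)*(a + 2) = a^3 + 3*a^2/2 - 3*a/2 - 1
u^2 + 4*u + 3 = (u + 1)*(u + 3)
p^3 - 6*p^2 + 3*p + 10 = (p - 5)*(p - 2)*(p + 1)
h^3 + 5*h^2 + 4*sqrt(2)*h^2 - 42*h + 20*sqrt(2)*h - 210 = (h + 5)*(h - 3*sqrt(2))*(h + 7*sqrt(2))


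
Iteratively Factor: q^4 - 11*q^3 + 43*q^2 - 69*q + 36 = (q - 3)*(q^3 - 8*q^2 + 19*q - 12) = (q - 3)*(q - 1)*(q^2 - 7*q + 12) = (q - 3)^2*(q - 1)*(q - 4)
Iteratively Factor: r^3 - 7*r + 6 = (r - 2)*(r^2 + 2*r - 3) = (r - 2)*(r + 3)*(r - 1)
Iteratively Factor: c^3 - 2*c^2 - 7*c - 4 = (c - 4)*(c^2 + 2*c + 1) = (c - 4)*(c + 1)*(c + 1)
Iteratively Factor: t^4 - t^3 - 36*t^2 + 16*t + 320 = (t + 4)*(t^3 - 5*t^2 - 16*t + 80) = (t + 4)^2*(t^2 - 9*t + 20) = (t - 4)*(t + 4)^2*(t - 5)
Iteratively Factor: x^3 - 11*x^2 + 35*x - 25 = (x - 5)*(x^2 - 6*x + 5) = (x - 5)*(x - 1)*(x - 5)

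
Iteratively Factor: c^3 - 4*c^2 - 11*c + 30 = (c + 3)*(c^2 - 7*c + 10) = (c - 5)*(c + 3)*(c - 2)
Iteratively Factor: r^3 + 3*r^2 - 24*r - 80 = (r + 4)*(r^2 - r - 20) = (r - 5)*(r + 4)*(r + 4)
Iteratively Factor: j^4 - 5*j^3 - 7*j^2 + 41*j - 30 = (j - 5)*(j^3 - 7*j + 6) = (j - 5)*(j + 3)*(j^2 - 3*j + 2) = (j - 5)*(j - 2)*(j + 3)*(j - 1)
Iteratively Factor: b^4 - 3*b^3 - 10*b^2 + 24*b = (b - 4)*(b^3 + b^2 - 6*b) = (b - 4)*(b - 2)*(b^2 + 3*b) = b*(b - 4)*(b - 2)*(b + 3)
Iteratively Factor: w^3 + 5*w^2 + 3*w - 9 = (w + 3)*(w^2 + 2*w - 3) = (w - 1)*(w + 3)*(w + 3)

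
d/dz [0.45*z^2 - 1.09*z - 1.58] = 0.9*z - 1.09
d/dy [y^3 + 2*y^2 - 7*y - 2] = 3*y^2 + 4*y - 7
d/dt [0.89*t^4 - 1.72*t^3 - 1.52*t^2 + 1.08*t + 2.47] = 3.56*t^3 - 5.16*t^2 - 3.04*t + 1.08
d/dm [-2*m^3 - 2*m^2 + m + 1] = -6*m^2 - 4*m + 1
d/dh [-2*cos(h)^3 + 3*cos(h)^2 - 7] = 6*(cos(h) - 1)*sin(h)*cos(h)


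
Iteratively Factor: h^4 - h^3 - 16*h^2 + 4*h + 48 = (h + 2)*(h^3 - 3*h^2 - 10*h + 24) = (h - 2)*(h + 2)*(h^2 - h - 12) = (h - 4)*(h - 2)*(h + 2)*(h + 3)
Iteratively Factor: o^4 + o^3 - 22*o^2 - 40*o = (o - 5)*(o^3 + 6*o^2 + 8*o) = o*(o - 5)*(o^2 + 6*o + 8) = o*(o - 5)*(o + 2)*(o + 4)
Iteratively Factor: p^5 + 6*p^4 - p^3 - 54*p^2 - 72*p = (p + 3)*(p^4 + 3*p^3 - 10*p^2 - 24*p) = (p + 3)*(p + 4)*(p^3 - p^2 - 6*p) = (p + 2)*(p + 3)*(p + 4)*(p^2 - 3*p) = (p - 3)*(p + 2)*(p + 3)*(p + 4)*(p)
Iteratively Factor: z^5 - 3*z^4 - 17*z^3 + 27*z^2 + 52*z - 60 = (z + 3)*(z^4 - 6*z^3 + z^2 + 24*z - 20) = (z + 2)*(z + 3)*(z^3 - 8*z^2 + 17*z - 10) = (z - 2)*(z + 2)*(z + 3)*(z^2 - 6*z + 5) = (z - 5)*(z - 2)*(z + 2)*(z + 3)*(z - 1)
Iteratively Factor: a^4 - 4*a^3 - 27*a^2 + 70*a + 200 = (a - 5)*(a^3 + a^2 - 22*a - 40) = (a - 5)*(a + 2)*(a^2 - a - 20) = (a - 5)^2*(a + 2)*(a + 4)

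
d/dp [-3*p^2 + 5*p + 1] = 5 - 6*p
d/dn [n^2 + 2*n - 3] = 2*n + 2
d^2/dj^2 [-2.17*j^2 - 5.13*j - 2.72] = -4.34000000000000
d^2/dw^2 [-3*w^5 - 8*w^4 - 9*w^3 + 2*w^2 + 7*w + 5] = -60*w^3 - 96*w^2 - 54*w + 4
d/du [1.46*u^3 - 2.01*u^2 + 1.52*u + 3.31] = 4.38*u^2 - 4.02*u + 1.52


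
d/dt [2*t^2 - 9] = 4*t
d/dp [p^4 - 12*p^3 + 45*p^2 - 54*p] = 4*p^3 - 36*p^2 + 90*p - 54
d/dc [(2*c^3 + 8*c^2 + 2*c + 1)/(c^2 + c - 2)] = (2*c^4 + 4*c^3 - 6*c^2 - 34*c - 5)/(c^4 + 2*c^3 - 3*c^2 - 4*c + 4)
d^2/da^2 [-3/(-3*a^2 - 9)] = 6*(a^2 - 1)/(a^2 + 3)^3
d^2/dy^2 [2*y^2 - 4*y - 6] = 4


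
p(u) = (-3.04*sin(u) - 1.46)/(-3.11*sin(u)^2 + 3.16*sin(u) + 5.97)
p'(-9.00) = 0.61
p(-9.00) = -0.05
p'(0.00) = -0.38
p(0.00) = -0.24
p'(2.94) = 0.37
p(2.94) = -0.32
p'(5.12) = -26.05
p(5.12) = 2.97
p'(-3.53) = 0.38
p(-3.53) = -0.39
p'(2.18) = 0.37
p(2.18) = -0.61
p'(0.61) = -0.39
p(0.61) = -0.47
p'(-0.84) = -2.24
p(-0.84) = 0.42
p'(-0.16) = -0.42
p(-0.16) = -0.18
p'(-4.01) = 0.39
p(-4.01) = -0.58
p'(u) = (6.22*sin(u)*cos(u) - 3.16*cos(u))*(-3.04*sin(u) - 1.46)/(-3.11*sin(u)^2 + 3.16*sin(u) + 5.97)^2 - 3.04*cos(u)/(-3.11*sin(u)^2 + 3.16*sin(u) + 5.97) = (-9.0812*sin(u) + 4.7272*cos(2*u) - 18.2624)*cos(u)/(-3.11*sin(u)^2 + 3.16*sin(u) + 5.97)^2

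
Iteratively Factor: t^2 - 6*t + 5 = (t - 5)*(t - 1)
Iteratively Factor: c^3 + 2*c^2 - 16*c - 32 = (c + 2)*(c^2 - 16) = (c - 4)*(c + 2)*(c + 4)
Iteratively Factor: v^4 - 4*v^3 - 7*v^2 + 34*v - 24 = (v - 2)*(v^3 - 2*v^2 - 11*v + 12) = (v - 2)*(v - 1)*(v^2 - v - 12) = (v - 2)*(v - 1)*(v + 3)*(v - 4)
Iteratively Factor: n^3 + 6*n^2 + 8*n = (n + 4)*(n^2 + 2*n) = (n + 2)*(n + 4)*(n)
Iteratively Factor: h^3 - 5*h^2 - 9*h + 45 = (h - 5)*(h^2 - 9) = (h - 5)*(h + 3)*(h - 3)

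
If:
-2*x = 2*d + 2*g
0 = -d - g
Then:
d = -g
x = 0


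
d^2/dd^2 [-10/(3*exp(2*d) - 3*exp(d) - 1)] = 30*(6*(2*exp(d) - 1)^2*exp(d) + (4*exp(d) - 1)*(-3*exp(2*d) + 3*exp(d) + 1))*exp(d)/(-3*exp(2*d) + 3*exp(d) + 1)^3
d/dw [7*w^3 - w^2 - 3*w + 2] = 21*w^2 - 2*w - 3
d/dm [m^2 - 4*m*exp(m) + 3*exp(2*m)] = -4*m*exp(m) + 2*m + 6*exp(2*m) - 4*exp(m)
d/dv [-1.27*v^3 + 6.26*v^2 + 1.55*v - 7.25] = -3.81*v^2 + 12.52*v + 1.55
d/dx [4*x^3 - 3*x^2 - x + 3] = 12*x^2 - 6*x - 1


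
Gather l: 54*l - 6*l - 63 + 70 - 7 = 48*l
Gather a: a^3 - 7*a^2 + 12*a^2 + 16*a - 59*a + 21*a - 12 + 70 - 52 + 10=a^3 + 5*a^2 - 22*a + 16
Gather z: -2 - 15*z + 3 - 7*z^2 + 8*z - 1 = -7*z^2 - 7*z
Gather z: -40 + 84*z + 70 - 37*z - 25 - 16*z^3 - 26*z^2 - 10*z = -16*z^3 - 26*z^2 + 37*z + 5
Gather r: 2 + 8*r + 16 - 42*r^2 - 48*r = -42*r^2 - 40*r + 18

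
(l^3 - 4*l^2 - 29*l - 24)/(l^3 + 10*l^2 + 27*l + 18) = (l - 8)/(l + 6)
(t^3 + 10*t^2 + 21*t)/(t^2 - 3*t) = (t^2 + 10*t + 21)/(t - 3)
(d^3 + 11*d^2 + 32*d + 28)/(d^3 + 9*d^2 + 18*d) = (d^3 + 11*d^2 + 32*d + 28)/(d*(d^2 + 9*d + 18))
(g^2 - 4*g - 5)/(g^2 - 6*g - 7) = (g - 5)/(g - 7)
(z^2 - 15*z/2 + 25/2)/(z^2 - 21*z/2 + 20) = (z - 5)/(z - 8)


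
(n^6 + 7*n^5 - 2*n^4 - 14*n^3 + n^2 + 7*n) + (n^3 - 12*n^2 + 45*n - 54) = n^6 + 7*n^5 - 2*n^4 - 13*n^3 - 11*n^2 + 52*n - 54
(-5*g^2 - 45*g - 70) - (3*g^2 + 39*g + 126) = -8*g^2 - 84*g - 196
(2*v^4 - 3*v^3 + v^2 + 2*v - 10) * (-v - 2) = -2*v^5 - v^4 + 5*v^3 - 4*v^2 + 6*v + 20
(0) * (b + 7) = 0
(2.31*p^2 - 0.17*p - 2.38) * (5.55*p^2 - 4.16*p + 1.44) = 12.8205*p^4 - 10.5531*p^3 - 9.1754*p^2 + 9.656*p - 3.4272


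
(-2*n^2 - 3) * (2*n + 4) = -4*n^3 - 8*n^2 - 6*n - 12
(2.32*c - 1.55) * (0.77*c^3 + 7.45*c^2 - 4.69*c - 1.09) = 1.7864*c^4 + 16.0905*c^3 - 22.4283*c^2 + 4.7407*c + 1.6895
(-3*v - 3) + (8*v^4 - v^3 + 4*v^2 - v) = 8*v^4 - v^3 + 4*v^2 - 4*v - 3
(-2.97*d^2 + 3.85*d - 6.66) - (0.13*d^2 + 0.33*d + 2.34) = -3.1*d^2 + 3.52*d - 9.0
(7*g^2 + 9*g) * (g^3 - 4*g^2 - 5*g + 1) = 7*g^5 - 19*g^4 - 71*g^3 - 38*g^2 + 9*g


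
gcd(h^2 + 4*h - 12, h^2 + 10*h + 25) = 1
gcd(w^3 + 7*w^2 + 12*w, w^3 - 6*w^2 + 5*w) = w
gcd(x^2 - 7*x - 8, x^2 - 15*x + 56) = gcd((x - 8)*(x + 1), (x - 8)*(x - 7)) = x - 8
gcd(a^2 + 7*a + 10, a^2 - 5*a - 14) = a + 2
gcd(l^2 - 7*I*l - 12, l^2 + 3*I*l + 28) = l - 4*I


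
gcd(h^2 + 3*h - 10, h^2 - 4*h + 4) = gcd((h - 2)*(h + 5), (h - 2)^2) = h - 2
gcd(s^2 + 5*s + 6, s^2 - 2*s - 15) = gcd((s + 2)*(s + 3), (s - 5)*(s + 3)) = s + 3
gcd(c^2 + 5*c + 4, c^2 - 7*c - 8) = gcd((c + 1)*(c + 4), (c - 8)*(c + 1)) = c + 1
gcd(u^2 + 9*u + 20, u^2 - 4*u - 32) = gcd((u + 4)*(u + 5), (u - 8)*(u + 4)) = u + 4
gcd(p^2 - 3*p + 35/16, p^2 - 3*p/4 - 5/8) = p - 5/4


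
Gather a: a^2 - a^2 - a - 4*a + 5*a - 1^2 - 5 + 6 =0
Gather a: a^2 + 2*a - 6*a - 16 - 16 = a^2 - 4*a - 32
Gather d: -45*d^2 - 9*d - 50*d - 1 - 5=-45*d^2 - 59*d - 6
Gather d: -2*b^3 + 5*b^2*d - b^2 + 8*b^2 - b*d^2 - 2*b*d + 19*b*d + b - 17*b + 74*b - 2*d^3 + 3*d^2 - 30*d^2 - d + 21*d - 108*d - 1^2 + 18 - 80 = -2*b^3 + 7*b^2 + 58*b - 2*d^3 + d^2*(-b - 27) + d*(5*b^2 + 17*b - 88) - 63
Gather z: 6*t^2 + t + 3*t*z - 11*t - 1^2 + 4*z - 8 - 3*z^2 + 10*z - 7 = 6*t^2 - 10*t - 3*z^2 + z*(3*t + 14) - 16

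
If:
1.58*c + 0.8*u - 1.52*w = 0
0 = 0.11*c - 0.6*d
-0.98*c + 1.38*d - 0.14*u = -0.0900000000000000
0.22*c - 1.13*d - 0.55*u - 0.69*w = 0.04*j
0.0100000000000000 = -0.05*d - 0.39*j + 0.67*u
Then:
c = 0.14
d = 0.03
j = -0.20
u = -0.10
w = 0.10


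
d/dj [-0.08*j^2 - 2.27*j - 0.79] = -0.16*j - 2.27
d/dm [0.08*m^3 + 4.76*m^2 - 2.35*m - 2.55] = 0.24*m^2 + 9.52*m - 2.35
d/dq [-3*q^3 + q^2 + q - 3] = -9*q^2 + 2*q + 1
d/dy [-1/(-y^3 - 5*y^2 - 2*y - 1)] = (-3*y^2 - 10*y - 2)/(y^3 + 5*y^2 + 2*y + 1)^2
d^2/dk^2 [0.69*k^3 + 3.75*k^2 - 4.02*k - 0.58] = 4.14*k + 7.5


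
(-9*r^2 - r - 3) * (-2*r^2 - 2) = 18*r^4 + 2*r^3 + 24*r^2 + 2*r + 6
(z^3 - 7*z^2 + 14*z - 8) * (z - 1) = z^4 - 8*z^3 + 21*z^2 - 22*z + 8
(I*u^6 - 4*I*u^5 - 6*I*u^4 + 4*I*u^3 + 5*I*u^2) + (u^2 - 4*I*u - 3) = I*u^6 - 4*I*u^5 - 6*I*u^4 + 4*I*u^3 + u^2 + 5*I*u^2 - 4*I*u - 3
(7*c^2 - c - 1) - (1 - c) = 7*c^2 - 2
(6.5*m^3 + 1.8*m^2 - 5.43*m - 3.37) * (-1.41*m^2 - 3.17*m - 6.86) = -9.165*m^5 - 23.143*m^4 - 42.6397*m^3 + 9.6168*m^2 + 47.9327*m + 23.1182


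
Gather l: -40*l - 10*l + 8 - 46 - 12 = -50*l - 50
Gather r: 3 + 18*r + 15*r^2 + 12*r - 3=15*r^2 + 30*r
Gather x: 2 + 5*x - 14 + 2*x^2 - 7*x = 2*x^2 - 2*x - 12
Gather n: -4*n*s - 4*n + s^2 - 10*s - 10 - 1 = n*(-4*s - 4) + s^2 - 10*s - 11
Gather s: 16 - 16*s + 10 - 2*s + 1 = 27 - 18*s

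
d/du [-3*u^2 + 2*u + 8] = 2 - 6*u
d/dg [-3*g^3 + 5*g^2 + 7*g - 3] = -9*g^2 + 10*g + 7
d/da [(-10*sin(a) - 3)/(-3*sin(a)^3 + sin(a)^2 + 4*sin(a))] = (-60*sin(a)^3 - 17*sin(a)^2 + 6*sin(a) + 12)*cos(a)/((sin(a) + 1)^2*(3*sin(a) - 4)^2*sin(a)^2)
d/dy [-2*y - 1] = -2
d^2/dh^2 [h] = 0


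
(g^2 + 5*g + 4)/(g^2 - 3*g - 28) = (g + 1)/(g - 7)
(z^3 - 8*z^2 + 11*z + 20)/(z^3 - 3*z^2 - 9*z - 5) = (z - 4)/(z + 1)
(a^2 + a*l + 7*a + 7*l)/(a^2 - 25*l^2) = (a^2 + a*l + 7*a + 7*l)/(a^2 - 25*l^2)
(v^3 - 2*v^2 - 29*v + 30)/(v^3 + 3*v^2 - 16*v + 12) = (v^2 - v - 30)/(v^2 + 4*v - 12)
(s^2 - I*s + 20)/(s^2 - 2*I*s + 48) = (s^2 - I*s + 20)/(s^2 - 2*I*s + 48)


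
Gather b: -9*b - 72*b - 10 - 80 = -81*b - 90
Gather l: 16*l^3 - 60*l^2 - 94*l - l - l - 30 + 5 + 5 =16*l^3 - 60*l^2 - 96*l - 20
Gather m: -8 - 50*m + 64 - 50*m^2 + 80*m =-50*m^2 + 30*m + 56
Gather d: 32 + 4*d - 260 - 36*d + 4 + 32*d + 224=0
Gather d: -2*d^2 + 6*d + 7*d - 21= -2*d^2 + 13*d - 21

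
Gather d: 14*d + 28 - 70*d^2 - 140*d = -70*d^2 - 126*d + 28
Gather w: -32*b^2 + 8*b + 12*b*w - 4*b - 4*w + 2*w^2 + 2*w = -32*b^2 + 4*b + 2*w^2 + w*(12*b - 2)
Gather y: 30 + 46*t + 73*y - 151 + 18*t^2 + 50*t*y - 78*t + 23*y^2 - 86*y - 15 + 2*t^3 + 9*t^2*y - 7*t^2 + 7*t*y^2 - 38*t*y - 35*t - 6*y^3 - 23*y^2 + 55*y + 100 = 2*t^3 + 11*t^2 + 7*t*y^2 - 67*t - 6*y^3 + y*(9*t^2 + 12*t + 42) - 36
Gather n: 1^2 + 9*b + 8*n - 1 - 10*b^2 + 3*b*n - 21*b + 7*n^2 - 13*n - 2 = -10*b^2 - 12*b + 7*n^2 + n*(3*b - 5) - 2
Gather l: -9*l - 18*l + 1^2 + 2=3 - 27*l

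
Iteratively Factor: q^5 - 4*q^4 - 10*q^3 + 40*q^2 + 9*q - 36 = (q + 1)*(q^4 - 5*q^3 - 5*q^2 + 45*q - 36) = (q - 1)*(q + 1)*(q^3 - 4*q^2 - 9*q + 36) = (q - 3)*(q - 1)*(q + 1)*(q^2 - q - 12) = (q - 4)*(q - 3)*(q - 1)*(q + 1)*(q + 3)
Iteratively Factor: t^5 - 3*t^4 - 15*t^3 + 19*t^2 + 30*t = (t + 3)*(t^4 - 6*t^3 + 3*t^2 + 10*t) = t*(t + 3)*(t^3 - 6*t^2 + 3*t + 10) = t*(t - 2)*(t + 3)*(t^2 - 4*t - 5) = t*(t - 5)*(t - 2)*(t + 3)*(t + 1)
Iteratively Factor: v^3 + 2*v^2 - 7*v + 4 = (v - 1)*(v^2 + 3*v - 4) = (v - 1)*(v + 4)*(v - 1)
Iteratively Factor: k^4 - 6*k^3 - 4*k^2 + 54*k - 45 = (k - 3)*(k^3 - 3*k^2 - 13*k + 15) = (k - 3)*(k + 3)*(k^2 - 6*k + 5) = (k - 3)*(k - 1)*(k + 3)*(k - 5)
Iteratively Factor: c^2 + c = (c)*(c + 1)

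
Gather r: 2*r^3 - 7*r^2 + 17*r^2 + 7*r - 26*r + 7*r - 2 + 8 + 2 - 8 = 2*r^3 + 10*r^2 - 12*r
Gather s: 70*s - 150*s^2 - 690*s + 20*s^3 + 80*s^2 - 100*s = 20*s^3 - 70*s^2 - 720*s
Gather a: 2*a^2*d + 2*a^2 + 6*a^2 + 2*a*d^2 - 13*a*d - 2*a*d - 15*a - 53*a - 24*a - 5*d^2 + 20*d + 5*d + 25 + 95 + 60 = a^2*(2*d + 8) + a*(2*d^2 - 15*d - 92) - 5*d^2 + 25*d + 180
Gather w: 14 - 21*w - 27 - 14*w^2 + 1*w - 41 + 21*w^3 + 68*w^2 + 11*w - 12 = 21*w^3 + 54*w^2 - 9*w - 66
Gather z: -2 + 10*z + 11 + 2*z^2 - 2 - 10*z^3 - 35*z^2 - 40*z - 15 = -10*z^3 - 33*z^2 - 30*z - 8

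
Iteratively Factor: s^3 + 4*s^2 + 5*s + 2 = (s + 1)*(s^2 + 3*s + 2) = (s + 1)*(s + 2)*(s + 1)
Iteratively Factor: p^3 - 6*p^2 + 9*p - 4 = (p - 1)*(p^2 - 5*p + 4) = (p - 4)*(p - 1)*(p - 1)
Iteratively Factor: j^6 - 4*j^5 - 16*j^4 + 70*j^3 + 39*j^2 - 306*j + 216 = (j - 2)*(j^5 - 2*j^4 - 20*j^3 + 30*j^2 + 99*j - 108) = (j - 4)*(j - 2)*(j^4 + 2*j^3 - 12*j^2 - 18*j + 27) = (j - 4)*(j - 2)*(j + 3)*(j^3 - j^2 - 9*j + 9) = (j - 4)*(j - 2)*(j - 1)*(j + 3)*(j^2 - 9) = (j - 4)*(j - 2)*(j - 1)*(j + 3)^2*(j - 3)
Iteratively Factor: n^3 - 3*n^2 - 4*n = (n + 1)*(n^2 - 4*n) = n*(n + 1)*(n - 4)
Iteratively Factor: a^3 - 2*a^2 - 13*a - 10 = (a + 1)*(a^2 - 3*a - 10) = (a - 5)*(a + 1)*(a + 2)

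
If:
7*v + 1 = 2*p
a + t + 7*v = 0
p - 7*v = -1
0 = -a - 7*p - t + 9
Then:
No Solution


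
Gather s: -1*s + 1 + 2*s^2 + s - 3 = 2*s^2 - 2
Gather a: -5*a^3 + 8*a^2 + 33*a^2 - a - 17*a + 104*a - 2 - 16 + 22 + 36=-5*a^3 + 41*a^2 + 86*a + 40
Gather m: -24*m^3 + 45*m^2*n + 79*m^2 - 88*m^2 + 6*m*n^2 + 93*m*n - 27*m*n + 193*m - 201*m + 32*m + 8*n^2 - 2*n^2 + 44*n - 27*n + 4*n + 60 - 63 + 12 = -24*m^3 + m^2*(45*n - 9) + m*(6*n^2 + 66*n + 24) + 6*n^2 + 21*n + 9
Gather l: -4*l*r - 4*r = -4*l*r - 4*r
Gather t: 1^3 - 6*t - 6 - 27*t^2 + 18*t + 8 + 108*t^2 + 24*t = 81*t^2 + 36*t + 3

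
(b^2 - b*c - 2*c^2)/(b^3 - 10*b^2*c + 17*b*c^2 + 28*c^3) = (b - 2*c)/(b^2 - 11*b*c + 28*c^2)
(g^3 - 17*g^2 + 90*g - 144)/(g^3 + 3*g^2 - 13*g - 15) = (g^2 - 14*g + 48)/(g^2 + 6*g + 5)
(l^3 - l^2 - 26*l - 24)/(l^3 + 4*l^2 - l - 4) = (l - 6)/(l - 1)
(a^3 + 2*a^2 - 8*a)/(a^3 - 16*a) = (a - 2)/(a - 4)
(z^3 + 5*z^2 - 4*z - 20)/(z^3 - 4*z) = (z + 5)/z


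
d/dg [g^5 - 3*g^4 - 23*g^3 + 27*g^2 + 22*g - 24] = 5*g^4 - 12*g^3 - 69*g^2 + 54*g + 22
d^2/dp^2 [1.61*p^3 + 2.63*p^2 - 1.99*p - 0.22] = 9.66*p + 5.26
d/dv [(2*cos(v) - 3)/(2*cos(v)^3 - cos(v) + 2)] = (6*cos(v) - 9*cos(2*v) + 2*cos(3*v) - 10)*sin(v)/(2*cos(v)^3 - cos(v) + 2)^2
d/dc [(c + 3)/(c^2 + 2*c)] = (c*(c + 2) - 2*(c + 1)*(c + 3))/(c^2*(c + 2)^2)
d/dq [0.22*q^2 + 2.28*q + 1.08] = 0.44*q + 2.28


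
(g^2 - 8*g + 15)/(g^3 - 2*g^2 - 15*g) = (g - 3)/(g*(g + 3))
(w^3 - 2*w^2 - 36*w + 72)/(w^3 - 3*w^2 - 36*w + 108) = (w - 2)/(w - 3)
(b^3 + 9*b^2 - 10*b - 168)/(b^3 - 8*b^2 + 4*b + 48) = (b^2 + 13*b + 42)/(b^2 - 4*b - 12)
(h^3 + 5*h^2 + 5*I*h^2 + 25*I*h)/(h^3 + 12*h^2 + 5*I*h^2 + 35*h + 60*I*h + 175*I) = h/(h + 7)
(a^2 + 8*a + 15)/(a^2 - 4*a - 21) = (a + 5)/(a - 7)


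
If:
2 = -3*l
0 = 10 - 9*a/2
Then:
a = 20/9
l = -2/3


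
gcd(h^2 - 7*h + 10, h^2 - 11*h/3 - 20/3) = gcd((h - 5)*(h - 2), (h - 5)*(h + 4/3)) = h - 5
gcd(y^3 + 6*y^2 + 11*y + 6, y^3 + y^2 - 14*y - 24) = y^2 + 5*y + 6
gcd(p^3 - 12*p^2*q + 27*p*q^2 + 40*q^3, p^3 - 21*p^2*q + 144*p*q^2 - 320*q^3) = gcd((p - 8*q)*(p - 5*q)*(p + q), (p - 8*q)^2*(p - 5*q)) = p^2 - 13*p*q + 40*q^2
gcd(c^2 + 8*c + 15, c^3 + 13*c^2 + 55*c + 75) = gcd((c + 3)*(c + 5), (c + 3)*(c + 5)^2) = c^2 + 8*c + 15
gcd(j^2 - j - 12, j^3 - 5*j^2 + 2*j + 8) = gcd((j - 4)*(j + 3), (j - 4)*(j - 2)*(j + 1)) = j - 4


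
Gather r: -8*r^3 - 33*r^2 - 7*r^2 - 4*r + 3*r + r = -8*r^3 - 40*r^2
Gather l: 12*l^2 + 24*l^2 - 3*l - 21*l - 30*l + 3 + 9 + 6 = 36*l^2 - 54*l + 18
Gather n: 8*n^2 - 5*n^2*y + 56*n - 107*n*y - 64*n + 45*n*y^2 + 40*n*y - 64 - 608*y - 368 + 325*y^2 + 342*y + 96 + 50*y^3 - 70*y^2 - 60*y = n^2*(8 - 5*y) + n*(45*y^2 - 67*y - 8) + 50*y^3 + 255*y^2 - 326*y - 336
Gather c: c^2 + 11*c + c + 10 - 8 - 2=c^2 + 12*c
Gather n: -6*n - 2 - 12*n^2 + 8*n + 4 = -12*n^2 + 2*n + 2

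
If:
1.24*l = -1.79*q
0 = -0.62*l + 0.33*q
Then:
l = 0.00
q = 0.00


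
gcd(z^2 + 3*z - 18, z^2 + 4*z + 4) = 1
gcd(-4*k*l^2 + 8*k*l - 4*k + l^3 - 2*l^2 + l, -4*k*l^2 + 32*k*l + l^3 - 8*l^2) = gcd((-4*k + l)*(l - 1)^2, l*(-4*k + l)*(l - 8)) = 4*k - l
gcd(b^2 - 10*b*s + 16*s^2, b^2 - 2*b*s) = -b + 2*s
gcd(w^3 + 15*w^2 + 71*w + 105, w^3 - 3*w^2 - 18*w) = w + 3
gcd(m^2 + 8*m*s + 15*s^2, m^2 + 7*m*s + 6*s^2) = 1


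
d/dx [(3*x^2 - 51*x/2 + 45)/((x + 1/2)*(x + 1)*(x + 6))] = 3*(-4*x^4 + 68*x^3 + 113*x^2 - 876*x - 672)/(4*x^6 + 60*x^5 + 301*x^4 + 594*x^3 + 541*x^2 + 228*x + 36)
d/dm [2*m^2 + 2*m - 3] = 4*m + 2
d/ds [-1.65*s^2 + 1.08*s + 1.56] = 1.08 - 3.3*s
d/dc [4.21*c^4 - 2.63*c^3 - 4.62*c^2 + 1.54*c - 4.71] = 16.84*c^3 - 7.89*c^2 - 9.24*c + 1.54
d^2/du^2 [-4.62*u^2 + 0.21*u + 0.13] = -9.24000000000000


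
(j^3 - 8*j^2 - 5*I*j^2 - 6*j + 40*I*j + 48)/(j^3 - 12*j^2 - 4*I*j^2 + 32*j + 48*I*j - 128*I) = (j^2 - 5*I*j - 6)/(j^2 - 4*j*(1 + I) + 16*I)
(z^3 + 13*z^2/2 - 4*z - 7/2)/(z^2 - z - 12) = (-z^3 - 13*z^2/2 + 4*z + 7/2)/(-z^2 + z + 12)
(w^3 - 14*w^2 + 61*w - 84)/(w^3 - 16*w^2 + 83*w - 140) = (w - 3)/(w - 5)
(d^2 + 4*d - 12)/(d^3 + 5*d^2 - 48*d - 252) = (d - 2)/(d^2 - d - 42)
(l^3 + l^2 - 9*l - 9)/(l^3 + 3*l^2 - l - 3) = (l - 3)/(l - 1)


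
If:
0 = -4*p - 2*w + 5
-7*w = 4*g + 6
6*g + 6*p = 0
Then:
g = -47/36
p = 47/36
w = -1/9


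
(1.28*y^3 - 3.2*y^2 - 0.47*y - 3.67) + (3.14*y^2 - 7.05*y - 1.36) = 1.28*y^3 - 0.0600000000000001*y^2 - 7.52*y - 5.03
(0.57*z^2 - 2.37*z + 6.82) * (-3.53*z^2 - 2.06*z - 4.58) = -2.0121*z^4 + 7.1919*z^3 - 21.803*z^2 - 3.1946*z - 31.2356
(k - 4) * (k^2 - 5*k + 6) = k^3 - 9*k^2 + 26*k - 24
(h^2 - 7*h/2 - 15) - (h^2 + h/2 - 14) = -4*h - 1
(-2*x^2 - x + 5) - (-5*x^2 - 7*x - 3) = 3*x^2 + 6*x + 8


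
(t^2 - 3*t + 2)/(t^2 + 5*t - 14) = (t - 1)/(t + 7)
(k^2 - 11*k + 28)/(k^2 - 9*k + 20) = (k - 7)/(k - 5)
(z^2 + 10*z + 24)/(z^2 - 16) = (z + 6)/(z - 4)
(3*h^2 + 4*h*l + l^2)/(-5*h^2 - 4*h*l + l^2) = (-3*h - l)/(5*h - l)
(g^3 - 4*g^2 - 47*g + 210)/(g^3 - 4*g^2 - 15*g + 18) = (g^2 + 2*g - 35)/(g^2 + 2*g - 3)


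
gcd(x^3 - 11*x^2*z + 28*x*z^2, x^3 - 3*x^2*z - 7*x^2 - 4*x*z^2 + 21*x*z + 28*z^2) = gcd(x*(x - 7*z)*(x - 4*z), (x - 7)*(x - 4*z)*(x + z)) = x - 4*z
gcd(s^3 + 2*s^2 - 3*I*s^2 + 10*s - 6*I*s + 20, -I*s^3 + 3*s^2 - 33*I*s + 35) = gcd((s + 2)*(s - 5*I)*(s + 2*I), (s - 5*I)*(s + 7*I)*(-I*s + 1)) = s - 5*I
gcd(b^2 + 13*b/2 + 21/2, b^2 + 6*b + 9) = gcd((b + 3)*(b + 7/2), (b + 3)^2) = b + 3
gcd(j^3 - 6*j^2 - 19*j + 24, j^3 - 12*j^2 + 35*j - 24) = j^2 - 9*j + 8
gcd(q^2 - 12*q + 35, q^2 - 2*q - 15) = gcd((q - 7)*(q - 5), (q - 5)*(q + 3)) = q - 5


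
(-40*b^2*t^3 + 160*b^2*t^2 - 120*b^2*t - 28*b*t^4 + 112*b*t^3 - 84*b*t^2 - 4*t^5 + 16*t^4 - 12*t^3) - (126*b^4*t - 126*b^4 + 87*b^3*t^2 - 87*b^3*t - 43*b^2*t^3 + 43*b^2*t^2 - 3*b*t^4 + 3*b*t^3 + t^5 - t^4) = -126*b^4*t + 126*b^4 - 87*b^3*t^2 + 87*b^3*t + 3*b^2*t^3 + 117*b^2*t^2 - 120*b^2*t - 25*b*t^4 + 109*b*t^3 - 84*b*t^2 - 5*t^5 + 17*t^4 - 12*t^3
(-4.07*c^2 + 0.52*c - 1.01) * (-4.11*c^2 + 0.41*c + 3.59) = 16.7277*c^4 - 3.8059*c^3 - 10.247*c^2 + 1.4527*c - 3.6259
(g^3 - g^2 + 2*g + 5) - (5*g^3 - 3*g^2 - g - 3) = -4*g^3 + 2*g^2 + 3*g + 8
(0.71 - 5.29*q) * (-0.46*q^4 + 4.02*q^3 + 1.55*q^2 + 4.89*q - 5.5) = 2.4334*q^5 - 21.5924*q^4 - 5.3453*q^3 - 24.7676*q^2 + 32.5669*q - 3.905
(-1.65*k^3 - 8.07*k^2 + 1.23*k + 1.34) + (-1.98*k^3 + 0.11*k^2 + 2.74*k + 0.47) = -3.63*k^3 - 7.96*k^2 + 3.97*k + 1.81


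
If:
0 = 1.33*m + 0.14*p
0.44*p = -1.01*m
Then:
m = 0.00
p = 0.00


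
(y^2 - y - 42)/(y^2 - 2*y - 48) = (y - 7)/(y - 8)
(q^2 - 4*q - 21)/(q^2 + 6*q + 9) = (q - 7)/(q + 3)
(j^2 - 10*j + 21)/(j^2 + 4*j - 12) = (j^2 - 10*j + 21)/(j^2 + 4*j - 12)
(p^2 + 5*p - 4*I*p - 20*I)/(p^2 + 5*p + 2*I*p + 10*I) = (p - 4*I)/(p + 2*I)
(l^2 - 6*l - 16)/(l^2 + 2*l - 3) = (l^2 - 6*l - 16)/(l^2 + 2*l - 3)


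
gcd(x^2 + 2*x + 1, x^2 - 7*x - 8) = x + 1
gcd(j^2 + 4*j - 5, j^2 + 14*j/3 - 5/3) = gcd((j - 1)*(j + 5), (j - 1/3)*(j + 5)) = j + 5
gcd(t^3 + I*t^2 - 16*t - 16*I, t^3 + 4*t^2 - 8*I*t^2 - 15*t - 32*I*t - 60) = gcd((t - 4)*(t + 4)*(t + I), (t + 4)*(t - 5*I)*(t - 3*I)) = t + 4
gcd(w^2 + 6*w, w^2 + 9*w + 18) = w + 6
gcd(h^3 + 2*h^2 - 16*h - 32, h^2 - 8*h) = 1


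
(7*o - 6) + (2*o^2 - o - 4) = 2*o^2 + 6*o - 10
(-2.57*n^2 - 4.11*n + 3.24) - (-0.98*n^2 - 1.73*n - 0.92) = -1.59*n^2 - 2.38*n + 4.16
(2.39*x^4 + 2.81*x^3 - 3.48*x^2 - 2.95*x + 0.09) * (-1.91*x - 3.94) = -4.5649*x^5 - 14.7837*x^4 - 4.4246*x^3 + 19.3457*x^2 + 11.4511*x - 0.3546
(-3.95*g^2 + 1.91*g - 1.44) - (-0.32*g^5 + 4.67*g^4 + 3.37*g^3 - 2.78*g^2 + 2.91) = 0.32*g^5 - 4.67*g^4 - 3.37*g^3 - 1.17*g^2 + 1.91*g - 4.35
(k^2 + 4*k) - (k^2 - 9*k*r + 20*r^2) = 9*k*r + 4*k - 20*r^2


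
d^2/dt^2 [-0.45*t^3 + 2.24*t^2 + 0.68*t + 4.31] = 4.48 - 2.7*t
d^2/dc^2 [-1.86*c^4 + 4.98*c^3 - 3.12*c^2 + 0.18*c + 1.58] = -22.32*c^2 + 29.88*c - 6.24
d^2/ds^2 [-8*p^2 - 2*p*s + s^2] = 2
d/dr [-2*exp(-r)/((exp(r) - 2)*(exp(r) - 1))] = 2*(3*exp(2*r) - 6*exp(r) + 2)*exp(-r)/(exp(4*r) - 6*exp(3*r) + 13*exp(2*r) - 12*exp(r) + 4)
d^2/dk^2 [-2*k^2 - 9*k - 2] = -4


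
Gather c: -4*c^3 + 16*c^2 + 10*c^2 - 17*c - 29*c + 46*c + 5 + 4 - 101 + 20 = -4*c^3 + 26*c^2 - 72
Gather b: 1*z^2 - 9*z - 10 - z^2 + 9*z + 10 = 0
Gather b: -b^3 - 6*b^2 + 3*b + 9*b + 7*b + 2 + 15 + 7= -b^3 - 6*b^2 + 19*b + 24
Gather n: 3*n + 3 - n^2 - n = -n^2 + 2*n + 3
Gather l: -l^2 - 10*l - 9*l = -l^2 - 19*l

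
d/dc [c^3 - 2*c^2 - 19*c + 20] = 3*c^2 - 4*c - 19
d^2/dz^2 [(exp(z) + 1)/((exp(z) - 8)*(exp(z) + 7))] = (exp(4*z) + 5*exp(3*z) + 333*exp(2*z) + 169*exp(z) + 3080)*exp(z)/(exp(6*z) - 3*exp(5*z) - 165*exp(4*z) + 335*exp(3*z) + 9240*exp(2*z) - 9408*exp(z) - 175616)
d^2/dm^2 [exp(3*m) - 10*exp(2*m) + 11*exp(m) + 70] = (9*exp(2*m) - 40*exp(m) + 11)*exp(m)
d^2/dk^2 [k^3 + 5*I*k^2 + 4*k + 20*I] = 6*k + 10*I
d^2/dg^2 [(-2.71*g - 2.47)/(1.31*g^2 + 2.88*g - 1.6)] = (-(2.62*g + 2.88)*(2.71*g + 2.47)*(5.24*g + 5.76) + (21.3006*g + 22.081)*(1.31*g^2 + 2.88*g - 1.6))/(1.31*g^2 + 2.88*g - 1.6)^3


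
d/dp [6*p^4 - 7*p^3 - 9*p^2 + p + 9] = 24*p^3 - 21*p^2 - 18*p + 1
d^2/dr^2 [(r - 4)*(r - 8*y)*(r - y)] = 6*r - 18*y - 8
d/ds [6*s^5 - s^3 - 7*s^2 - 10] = s*(30*s^3 - 3*s - 14)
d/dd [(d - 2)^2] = 2*d - 4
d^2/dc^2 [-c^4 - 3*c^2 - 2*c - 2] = -12*c^2 - 6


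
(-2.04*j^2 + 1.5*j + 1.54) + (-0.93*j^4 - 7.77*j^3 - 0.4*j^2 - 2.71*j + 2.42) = -0.93*j^4 - 7.77*j^3 - 2.44*j^2 - 1.21*j + 3.96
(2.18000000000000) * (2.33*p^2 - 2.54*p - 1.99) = 5.0794*p^2 - 5.5372*p - 4.3382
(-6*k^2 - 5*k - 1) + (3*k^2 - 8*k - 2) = -3*k^2 - 13*k - 3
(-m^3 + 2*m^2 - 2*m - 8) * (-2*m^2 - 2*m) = 2*m^5 - 2*m^4 + 20*m^2 + 16*m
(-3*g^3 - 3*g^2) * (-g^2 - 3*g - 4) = 3*g^5 + 12*g^4 + 21*g^3 + 12*g^2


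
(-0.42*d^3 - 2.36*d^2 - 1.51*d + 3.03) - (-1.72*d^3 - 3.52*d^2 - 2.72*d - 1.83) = 1.3*d^3 + 1.16*d^2 + 1.21*d + 4.86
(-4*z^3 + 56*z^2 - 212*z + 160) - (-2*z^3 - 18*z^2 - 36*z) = -2*z^3 + 74*z^2 - 176*z + 160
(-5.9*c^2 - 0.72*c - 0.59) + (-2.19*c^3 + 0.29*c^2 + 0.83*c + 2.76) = -2.19*c^3 - 5.61*c^2 + 0.11*c + 2.17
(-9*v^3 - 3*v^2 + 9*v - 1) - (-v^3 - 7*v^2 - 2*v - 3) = -8*v^3 + 4*v^2 + 11*v + 2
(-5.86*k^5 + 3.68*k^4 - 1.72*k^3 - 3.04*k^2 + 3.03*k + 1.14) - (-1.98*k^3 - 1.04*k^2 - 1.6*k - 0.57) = -5.86*k^5 + 3.68*k^4 + 0.26*k^3 - 2.0*k^2 + 4.63*k + 1.71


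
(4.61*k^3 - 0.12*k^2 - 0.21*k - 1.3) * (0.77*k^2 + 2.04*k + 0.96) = 3.5497*k^5 + 9.312*k^4 + 4.0191*k^3 - 1.5446*k^2 - 2.8536*k - 1.248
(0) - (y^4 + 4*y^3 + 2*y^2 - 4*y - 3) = -y^4 - 4*y^3 - 2*y^2 + 4*y + 3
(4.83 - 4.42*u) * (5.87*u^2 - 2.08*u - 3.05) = -25.9454*u^3 + 37.5457*u^2 + 3.4346*u - 14.7315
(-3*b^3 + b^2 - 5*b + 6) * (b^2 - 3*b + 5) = -3*b^5 + 10*b^4 - 23*b^3 + 26*b^2 - 43*b + 30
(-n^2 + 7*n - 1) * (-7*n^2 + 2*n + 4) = 7*n^4 - 51*n^3 + 17*n^2 + 26*n - 4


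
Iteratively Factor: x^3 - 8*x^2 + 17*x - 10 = (x - 2)*(x^2 - 6*x + 5) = (x - 5)*(x - 2)*(x - 1)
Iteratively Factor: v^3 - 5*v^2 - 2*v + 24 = (v - 4)*(v^2 - v - 6) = (v - 4)*(v + 2)*(v - 3)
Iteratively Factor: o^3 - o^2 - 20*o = (o + 4)*(o^2 - 5*o) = (o - 5)*(o + 4)*(o)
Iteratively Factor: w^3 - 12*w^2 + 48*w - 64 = (w - 4)*(w^2 - 8*w + 16) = (w - 4)^2*(w - 4)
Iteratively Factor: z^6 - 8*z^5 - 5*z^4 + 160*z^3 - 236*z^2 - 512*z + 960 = (z - 4)*(z^5 - 4*z^4 - 21*z^3 + 76*z^2 + 68*z - 240) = (z - 4)*(z - 3)*(z^4 - z^3 - 24*z^2 + 4*z + 80) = (z - 4)*(z - 3)*(z + 4)*(z^3 - 5*z^2 - 4*z + 20) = (z - 5)*(z - 4)*(z - 3)*(z + 4)*(z^2 - 4) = (z - 5)*(z - 4)*(z - 3)*(z - 2)*(z + 4)*(z + 2)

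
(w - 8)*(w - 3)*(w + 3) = w^3 - 8*w^2 - 9*w + 72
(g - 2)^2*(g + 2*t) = g^3 + 2*g^2*t - 4*g^2 - 8*g*t + 4*g + 8*t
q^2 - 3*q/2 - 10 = (q - 4)*(q + 5/2)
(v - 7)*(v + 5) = v^2 - 2*v - 35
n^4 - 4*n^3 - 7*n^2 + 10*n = n*(n - 5)*(n - 1)*(n + 2)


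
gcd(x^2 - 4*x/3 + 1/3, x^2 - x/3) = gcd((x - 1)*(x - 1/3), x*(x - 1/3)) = x - 1/3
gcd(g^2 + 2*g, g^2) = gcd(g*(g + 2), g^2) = g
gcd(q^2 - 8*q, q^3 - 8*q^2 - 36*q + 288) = q - 8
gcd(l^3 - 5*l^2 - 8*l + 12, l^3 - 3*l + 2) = l^2 + l - 2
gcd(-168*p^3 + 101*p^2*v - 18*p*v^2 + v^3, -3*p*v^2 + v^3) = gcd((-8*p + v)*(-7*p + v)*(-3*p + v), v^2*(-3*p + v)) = 3*p - v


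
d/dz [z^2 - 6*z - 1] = 2*z - 6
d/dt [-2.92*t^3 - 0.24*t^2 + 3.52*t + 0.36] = -8.76*t^2 - 0.48*t + 3.52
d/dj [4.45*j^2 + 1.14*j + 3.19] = 8.9*j + 1.14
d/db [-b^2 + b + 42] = 1 - 2*b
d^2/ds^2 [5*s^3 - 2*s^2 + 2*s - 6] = 30*s - 4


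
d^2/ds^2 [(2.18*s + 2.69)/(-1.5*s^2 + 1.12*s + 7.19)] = ((2.18*s + 2.69)*(3.0*s - 1.12)*(6.0*s - 2.24) + (19.62*s + 3.1868)*(-1.5*s^2 + 1.12*s + 7.19))/(-1.5*s^2 + 1.12*s + 7.19)^3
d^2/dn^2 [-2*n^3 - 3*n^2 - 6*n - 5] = -12*n - 6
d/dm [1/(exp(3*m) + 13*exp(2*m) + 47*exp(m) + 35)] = (-3*exp(2*m) - 26*exp(m) - 47)*exp(m)/(exp(3*m) + 13*exp(2*m) + 47*exp(m) + 35)^2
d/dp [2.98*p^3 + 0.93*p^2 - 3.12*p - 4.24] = 8.94*p^2 + 1.86*p - 3.12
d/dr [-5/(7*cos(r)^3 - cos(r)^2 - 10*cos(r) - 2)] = 5*(-21*cos(r)^2 + 2*cos(r) + 10)*sin(r)/(-7*cos(r)^3 + cos(r)^2 + 10*cos(r) + 2)^2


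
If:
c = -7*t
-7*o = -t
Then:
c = -7*t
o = t/7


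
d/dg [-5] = 0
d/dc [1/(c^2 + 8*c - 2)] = 2*(-c - 4)/(c^2 + 8*c - 2)^2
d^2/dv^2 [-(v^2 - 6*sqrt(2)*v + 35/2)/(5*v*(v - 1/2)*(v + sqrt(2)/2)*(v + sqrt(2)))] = 4*(-48*v^8 + 24*v^7 + 504*sqrt(2)*v^7 - 556*v^6 - 372*sqrt(2)*v^6 - 4644*sqrt(2)*v^5 + 756*v^5 - 9408*v^4 + 3726*sqrt(2)*v^4 - 4014*sqrt(2)*v^3 + 6288*v^3 - 1995*v^2 + 1890*sqrt(2)*v^2 - 315*sqrt(2)*v + 420*v - 70)/(5*v^3*(32*v^9 - 48*v^8 + 144*sqrt(2)*v^8 - 216*sqrt(2)*v^7 + 552*v^7 - 796*v^6 + 612*sqrt(2)*v^6 - 774*sqrt(2)*v^5 + 924*v^5 - 858*v^4 + 522*sqrt(2)*v^4 - 279*sqrt(2)*v^3 + 428*v^3 - 114*v^2 + 108*sqrt(2)*v^2 - 18*sqrt(2)*v + 24*v - 4))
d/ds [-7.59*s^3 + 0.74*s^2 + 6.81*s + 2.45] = -22.77*s^2 + 1.48*s + 6.81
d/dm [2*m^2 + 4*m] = 4*m + 4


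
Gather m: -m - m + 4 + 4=8 - 2*m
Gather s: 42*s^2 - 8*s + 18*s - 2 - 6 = 42*s^2 + 10*s - 8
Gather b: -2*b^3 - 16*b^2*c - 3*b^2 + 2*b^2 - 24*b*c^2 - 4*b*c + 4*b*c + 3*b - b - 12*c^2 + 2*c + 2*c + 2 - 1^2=-2*b^3 + b^2*(-16*c - 1) + b*(2 - 24*c^2) - 12*c^2 + 4*c + 1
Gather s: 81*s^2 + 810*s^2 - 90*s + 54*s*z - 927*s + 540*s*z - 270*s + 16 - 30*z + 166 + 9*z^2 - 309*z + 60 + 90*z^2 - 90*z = 891*s^2 + s*(594*z - 1287) + 99*z^2 - 429*z + 242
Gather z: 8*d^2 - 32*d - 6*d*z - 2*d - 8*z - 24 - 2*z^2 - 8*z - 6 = 8*d^2 - 34*d - 2*z^2 + z*(-6*d - 16) - 30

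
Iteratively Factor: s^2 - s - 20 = (s - 5)*(s + 4)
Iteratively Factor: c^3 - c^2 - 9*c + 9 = (c + 3)*(c^2 - 4*c + 3) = (c - 1)*(c + 3)*(c - 3)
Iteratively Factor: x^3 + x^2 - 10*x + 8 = (x - 2)*(x^2 + 3*x - 4) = (x - 2)*(x - 1)*(x + 4)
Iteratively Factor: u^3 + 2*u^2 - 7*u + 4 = (u + 4)*(u^2 - 2*u + 1) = (u - 1)*(u + 4)*(u - 1)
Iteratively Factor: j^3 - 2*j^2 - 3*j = (j + 1)*(j^2 - 3*j) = j*(j + 1)*(j - 3)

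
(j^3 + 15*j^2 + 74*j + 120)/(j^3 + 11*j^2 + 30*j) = (j + 4)/j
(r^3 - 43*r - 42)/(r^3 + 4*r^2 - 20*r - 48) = (r^2 - 6*r - 7)/(r^2 - 2*r - 8)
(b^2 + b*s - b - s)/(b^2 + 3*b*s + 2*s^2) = (b - 1)/(b + 2*s)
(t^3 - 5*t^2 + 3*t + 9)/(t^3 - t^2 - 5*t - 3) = (t - 3)/(t + 1)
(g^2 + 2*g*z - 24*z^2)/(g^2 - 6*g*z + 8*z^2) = (-g - 6*z)/(-g + 2*z)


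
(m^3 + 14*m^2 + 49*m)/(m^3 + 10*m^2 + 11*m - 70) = m*(m + 7)/(m^2 + 3*m - 10)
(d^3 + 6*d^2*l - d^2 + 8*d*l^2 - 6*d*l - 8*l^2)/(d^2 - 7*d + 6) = (d^2 + 6*d*l + 8*l^2)/(d - 6)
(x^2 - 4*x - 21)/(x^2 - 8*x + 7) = (x + 3)/(x - 1)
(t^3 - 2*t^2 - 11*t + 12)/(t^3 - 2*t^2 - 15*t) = (t^2 - 5*t + 4)/(t*(t - 5))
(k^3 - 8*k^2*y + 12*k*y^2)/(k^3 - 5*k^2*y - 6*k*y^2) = (k - 2*y)/(k + y)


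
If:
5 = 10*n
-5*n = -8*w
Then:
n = 1/2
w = 5/16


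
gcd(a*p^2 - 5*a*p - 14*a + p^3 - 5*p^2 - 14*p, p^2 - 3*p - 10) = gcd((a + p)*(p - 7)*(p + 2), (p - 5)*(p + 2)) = p + 2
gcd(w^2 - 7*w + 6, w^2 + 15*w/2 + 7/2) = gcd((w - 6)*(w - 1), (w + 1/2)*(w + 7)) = 1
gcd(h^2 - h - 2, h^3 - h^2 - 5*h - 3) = h + 1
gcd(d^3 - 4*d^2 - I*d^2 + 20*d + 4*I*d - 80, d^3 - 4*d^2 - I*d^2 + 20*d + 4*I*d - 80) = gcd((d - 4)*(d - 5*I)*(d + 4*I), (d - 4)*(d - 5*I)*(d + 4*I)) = d^3 + d^2*(-4 - I) + d*(20 + 4*I) - 80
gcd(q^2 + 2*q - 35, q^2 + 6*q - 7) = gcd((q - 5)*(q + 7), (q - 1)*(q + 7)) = q + 7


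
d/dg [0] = 0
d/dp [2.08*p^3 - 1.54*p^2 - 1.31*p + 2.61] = 6.24*p^2 - 3.08*p - 1.31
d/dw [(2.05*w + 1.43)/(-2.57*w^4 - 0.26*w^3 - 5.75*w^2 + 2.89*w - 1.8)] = (15.8055*w^4 + 15.7664*w^3 + 12.9029*w^2 + 16.445*w - 7.8227)/(6.6049*w^8 + 1.3364*w^7 + 29.6226*w^6 - 11.8646*w^5 + 40.8117*w^4 - 32.299*w^3 + 29.0521*w^2 - 10.404*w + 3.24)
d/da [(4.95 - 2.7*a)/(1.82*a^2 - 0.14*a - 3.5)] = (4.914*a^2 - 18.018*a + 10.143)/(3.3124*a^4 - 0.5096*a^3 - 12.7204*a^2 + 0.98*a + 12.25)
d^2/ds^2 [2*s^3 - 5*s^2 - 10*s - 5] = 12*s - 10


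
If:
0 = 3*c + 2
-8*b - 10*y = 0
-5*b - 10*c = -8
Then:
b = 44/15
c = -2/3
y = -176/75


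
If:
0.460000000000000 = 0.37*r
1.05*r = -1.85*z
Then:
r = 1.24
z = -0.71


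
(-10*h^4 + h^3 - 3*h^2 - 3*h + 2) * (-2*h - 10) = 20*h^5 + 98*h^4 - 4*h^3 + 36*h^2 + 26*h - 20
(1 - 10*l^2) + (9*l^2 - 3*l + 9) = -l^2 - 3*l + 10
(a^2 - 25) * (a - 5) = a^3 - 5*a^2 - 25*a + 125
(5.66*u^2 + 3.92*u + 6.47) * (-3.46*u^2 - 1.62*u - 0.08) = -19.5836*u^4 - 22.7324*u^3 - 29.1894*u^2 - 10.795*u - 0.5176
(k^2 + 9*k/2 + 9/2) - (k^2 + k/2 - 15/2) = 4*k + 12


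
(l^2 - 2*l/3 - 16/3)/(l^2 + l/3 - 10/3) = (3*l - 8)/(3*l - 5)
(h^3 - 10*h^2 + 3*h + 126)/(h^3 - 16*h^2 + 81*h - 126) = (h + 3)/(h - 3)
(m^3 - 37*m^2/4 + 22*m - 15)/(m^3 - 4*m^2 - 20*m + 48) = (m - 5/4)/(m + 4)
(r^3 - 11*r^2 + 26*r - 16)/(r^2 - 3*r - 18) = (-r^3 + 11*r^2 - 26*r + 16)/(-r^2 + 3*r + 18)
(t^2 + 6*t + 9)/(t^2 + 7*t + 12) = (t + 3)/(t + 4)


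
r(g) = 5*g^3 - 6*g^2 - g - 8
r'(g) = 15*g^2 - 12*g - 1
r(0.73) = -9.98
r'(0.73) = -1.77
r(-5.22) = -877.45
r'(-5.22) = 470.37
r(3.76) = 169.20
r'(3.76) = 165.94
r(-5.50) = -1015.88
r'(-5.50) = 518.75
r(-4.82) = -702.48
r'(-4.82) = 405.33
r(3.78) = 172.54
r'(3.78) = 167.97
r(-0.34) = -8.55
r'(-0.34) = 4.81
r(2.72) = 45.51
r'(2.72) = 77.34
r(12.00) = 7756.00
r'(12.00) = 2015.00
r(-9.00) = -4130.00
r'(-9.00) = 1322.00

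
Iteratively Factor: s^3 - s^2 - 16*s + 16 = (s - 4)*(s^2 + 3*s - 4) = (s - 4)*(s + 4)*(s - 1)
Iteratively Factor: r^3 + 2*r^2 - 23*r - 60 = (r + 4)*(r^2 - 2*r - 15) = (r - 5)*(r + 4)*(r + 3)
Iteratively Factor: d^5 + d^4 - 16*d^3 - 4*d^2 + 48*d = (d - 3)*(d^4 + 4*d^3 - 4*d^2 - 16*d) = (d - 3)*(d + 2)*(d^3 + 2*d^2 - 8*d) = d*(d - 3)*(d + 2)*(d^2 + 2*d - 8) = d*(d - 3)*(d - 2)*(d + 2)*(d + 4)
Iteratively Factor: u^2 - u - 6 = (u - 3)*(u + 2)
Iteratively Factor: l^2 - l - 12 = (l + 3)*(l - 4)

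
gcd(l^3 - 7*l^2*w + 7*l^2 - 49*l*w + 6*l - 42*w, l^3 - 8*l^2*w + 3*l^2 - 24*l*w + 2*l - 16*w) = l + 1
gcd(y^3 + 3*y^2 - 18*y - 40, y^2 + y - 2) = y + 2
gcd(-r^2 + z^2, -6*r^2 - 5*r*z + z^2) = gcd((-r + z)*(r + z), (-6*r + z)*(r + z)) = r + z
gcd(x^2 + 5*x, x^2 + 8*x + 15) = x + 5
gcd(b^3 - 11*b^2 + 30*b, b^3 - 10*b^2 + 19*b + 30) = b^2 - 11*b + 30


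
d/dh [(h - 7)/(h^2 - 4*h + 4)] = (12 - h)/(h^3 - 6*h^2 + 12*h - 8)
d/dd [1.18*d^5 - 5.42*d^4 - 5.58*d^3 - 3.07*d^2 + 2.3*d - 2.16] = 5.9*d^4 - 21.68*d^3 - 16.74*d^2 - 6.14*d + 2.3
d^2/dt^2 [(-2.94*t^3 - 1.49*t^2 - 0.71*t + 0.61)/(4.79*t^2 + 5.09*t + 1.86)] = (1.13686837721616e-13*t^5 + 1.13686837721616e-13*t^4 - 59.8773000000001*t^3 - 3.37949399999991*t^2 + 66.161526*t + 23.872514)/(109.902239*t^6 + 350.356407*t^5 + 500.327475*t^4 + 403.965305*t^3 + 194.28165*t^2 + 52.828092*t + 6.434856)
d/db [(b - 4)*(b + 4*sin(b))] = b + (b - 4)*(4*cos(b) + 1) + 4*sin(b)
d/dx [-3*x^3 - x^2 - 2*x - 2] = -9*x^2 - 2*x - 2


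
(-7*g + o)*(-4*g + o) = 28*g^2 - 11*g*o + o^2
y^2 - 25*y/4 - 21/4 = (y - 7)*(y + 3/4)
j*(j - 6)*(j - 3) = j^3 - 9*j^2 + 18*j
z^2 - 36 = (z - 6)*(z + 6)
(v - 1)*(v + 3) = v^2 + 2*v - 3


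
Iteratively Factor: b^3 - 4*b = (b)*(b^2 - 4) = b*(b + 2)*(b - 2)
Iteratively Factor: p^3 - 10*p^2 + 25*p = (p - 5)*(p^2 - 5*p) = p*(p - 5)*(p - 5)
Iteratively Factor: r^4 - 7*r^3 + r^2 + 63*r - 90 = (r - 5)*(r^3 - 2*r^2 - 9*r + 18) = (r - 5)*(r - 2)*(r^2 - 9) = (r - 5)*(r - 3)*(r - 2)*(r + 3)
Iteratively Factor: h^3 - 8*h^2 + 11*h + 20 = (h - 5)*(h^2 - 3*h - 4) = (h - 5)*(h - 4)*(h + 1)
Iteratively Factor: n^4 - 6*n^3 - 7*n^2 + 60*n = (n - 4)*(n^3 - 2*n^2 - 15*n) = (n - 5)*(n - 4)*(n^2 + 3*n) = n*(n - 5)*(n - 4)*(n + 3)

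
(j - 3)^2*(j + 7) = j^3 + j^2 - 33*j + 63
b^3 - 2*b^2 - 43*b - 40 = (b - 8)*(b + 1)*(b + 5)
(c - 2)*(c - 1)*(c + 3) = c^3 - 7*c + 6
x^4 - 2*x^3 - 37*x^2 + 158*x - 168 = (x - 4)*(x - 3)*(x - 2)*(x + 7)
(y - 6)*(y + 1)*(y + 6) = y^3 + y^2 - 36*y - 36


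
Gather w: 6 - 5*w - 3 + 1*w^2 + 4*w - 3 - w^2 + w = 0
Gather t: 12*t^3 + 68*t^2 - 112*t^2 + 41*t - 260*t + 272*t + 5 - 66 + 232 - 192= 12*t^3 - 44*t^2 + 53*t - 21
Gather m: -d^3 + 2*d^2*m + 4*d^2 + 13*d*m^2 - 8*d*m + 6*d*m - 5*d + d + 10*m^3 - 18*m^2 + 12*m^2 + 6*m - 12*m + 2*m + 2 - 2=-d^3 + 4*d^2 - 4*d + 10*m^3 + m^2*(13*d - 6) + m*(2*d^2 - 2*d - 4)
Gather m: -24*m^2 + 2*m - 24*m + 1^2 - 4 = -24*m^2 - 22*m - 3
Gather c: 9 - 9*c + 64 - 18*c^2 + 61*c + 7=-18*c^2 + 52*c + 80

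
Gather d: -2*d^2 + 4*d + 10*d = -2*d^2 + 14*d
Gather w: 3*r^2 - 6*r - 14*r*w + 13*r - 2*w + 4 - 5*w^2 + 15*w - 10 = 3*r^2 + 7*r - 5*w^2 + w*(13 - 14*r) - 6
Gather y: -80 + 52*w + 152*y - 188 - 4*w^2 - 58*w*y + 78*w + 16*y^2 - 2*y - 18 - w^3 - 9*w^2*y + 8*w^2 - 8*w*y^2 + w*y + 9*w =-w^3 + 4*w^2 + 139*w + y^2*(16 - 8*w) + y*(-9*w^2 - 57*w + 150) - 286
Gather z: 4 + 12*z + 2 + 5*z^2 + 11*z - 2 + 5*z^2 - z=10*z^2 + 22*z + 4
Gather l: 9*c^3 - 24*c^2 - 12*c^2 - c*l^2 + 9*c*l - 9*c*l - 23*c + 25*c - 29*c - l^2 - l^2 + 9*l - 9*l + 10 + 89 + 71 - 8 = 9*c^3 - 36*c^2 - 27*c + l^2*(-c - 2) + 162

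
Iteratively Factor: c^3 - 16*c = (c - 4)*(c^2 + 4*c) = (c - 4)*(c + 4)*(c)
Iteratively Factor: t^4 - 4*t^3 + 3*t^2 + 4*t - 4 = (t - 2)*(t^3 - 2*t^2 - t + 2) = (t - 2)*(t + 1)*(t^2 - 3*t + 2) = (t - 2)^2*(t + 1)*(t - 1)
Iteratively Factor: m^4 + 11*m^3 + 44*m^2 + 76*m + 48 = (m + 3)*(m^3 + 8*m^2 + 20*m + 16) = (m + 2)*(m + 3)*(m^2 + 6*m + 8) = (m + 2)*(m + 3)*(m + 4)*(m + 2)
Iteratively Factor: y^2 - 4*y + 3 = (y - 3)*(y - 1)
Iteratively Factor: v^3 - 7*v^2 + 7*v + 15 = (v - 5)*(v^2 - 2*v - 3) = (v - 5)*(v + 1)*(v - 3)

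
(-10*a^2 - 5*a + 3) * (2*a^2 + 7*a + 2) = -20*a^4 - 80*a^3 - 49*a^2 + 11*a + 6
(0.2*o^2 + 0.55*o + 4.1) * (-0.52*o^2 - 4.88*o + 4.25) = -0.104*o^4 - 1.262*o^3 - 3.966*o^2 - 17.6705*o + 17.425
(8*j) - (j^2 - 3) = -j^2 + 8*j + 3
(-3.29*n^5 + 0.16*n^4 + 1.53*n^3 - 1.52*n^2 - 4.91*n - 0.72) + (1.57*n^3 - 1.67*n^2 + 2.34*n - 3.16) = -3.29*n^5 + 0.16*n^4 + 3.1*n^3 - 3.19*n^2 - 2.57*n - 3.88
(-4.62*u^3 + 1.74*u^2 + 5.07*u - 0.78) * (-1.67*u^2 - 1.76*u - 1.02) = 7.7154*u^5 + 5.2254*u^4 - 6.8169*u^3 - 9.3954*u^2 - 3.7986*u + 0.7956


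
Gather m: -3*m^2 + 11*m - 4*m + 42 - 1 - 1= -3*m^2 + 7*m + 40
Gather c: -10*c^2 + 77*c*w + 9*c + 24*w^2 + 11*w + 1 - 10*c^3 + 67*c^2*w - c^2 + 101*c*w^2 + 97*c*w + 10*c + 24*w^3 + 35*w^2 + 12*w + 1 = -10*c^3 + c^2*(67*w - 11) + c*(101*w^2 + 174*w + 19) + 24*w^3 + 59*w^2 + 23*w + 2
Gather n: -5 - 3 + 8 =0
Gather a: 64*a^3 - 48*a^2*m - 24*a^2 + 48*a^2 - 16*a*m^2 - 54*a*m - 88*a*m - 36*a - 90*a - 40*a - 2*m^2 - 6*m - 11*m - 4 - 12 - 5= 64*a^3 + a^2*(24 - 48*m) + a*(-16*m^2 - 142*m - 166) - 2*m^2 - 17*m - 21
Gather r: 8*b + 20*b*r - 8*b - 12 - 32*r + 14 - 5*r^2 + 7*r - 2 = -5*r^2 + r*(20*b - 25)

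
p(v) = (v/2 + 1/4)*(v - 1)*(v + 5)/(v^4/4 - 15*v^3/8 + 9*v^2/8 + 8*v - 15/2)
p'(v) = (v/2 + 1/4)*(v - 1)*(v + 5)*(-v^3 + 45*v^2/8 - 9*v/4 - 8)/(v^4/4 - 15*v^3/8 + 9*v^2/8 + 8*v - 15/2)^2 + (v/2 + 1/4)*(v - 1)/(v^4/4 - 15*v^3/8 + 9*v^2/8 + 8*v - 15/2) + (v/2 + 1/4)*(v + 5)/(v^4/4 - 15*v^3/8 + 9*v^2/8 + 8*v - 15/2) + (v - 1)*(v + 5)/(2*(v^4/4 - 15*v^3/8 + 9*v^2/8 + 8*v - 15/2))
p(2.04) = 4.86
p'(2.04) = 13.19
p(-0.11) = 0.13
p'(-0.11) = 0.35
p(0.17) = 0.24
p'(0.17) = 0.43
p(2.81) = -10.87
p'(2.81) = 29.24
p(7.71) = 2.41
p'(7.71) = -1.64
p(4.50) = -4.87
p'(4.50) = -1.55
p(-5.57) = -0.02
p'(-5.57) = 0.03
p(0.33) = 0.31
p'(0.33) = 0.49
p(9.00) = 1.24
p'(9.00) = -0.50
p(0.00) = 0.17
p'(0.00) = 0.38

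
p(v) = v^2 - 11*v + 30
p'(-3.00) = -17.00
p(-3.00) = 72.00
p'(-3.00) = -17.00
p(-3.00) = 72.00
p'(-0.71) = -12.42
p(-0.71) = 38.31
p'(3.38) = -4.24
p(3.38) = 4.24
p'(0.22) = -10.56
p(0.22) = 27.63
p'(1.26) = -8.48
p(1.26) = 17.73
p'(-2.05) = -15.10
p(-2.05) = 56.75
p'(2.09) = -6.82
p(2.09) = 11.38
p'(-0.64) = -12.28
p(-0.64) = 37.45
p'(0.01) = -10.98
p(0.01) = 29.89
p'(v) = 2*v - 11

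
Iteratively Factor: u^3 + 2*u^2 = (u)*(u^2 + 2*u) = u^2*(u + 2)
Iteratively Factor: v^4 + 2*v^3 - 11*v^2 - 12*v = (v + 4)*(v^3 - 2*v^2 - 3*v) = (v - 3)*(v + 4)*(v^2 + v) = v*(v - 3)*(v + 4)*(v + 1)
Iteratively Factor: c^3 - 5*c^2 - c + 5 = (c - 5)*(c^2 - 1) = (c - 5)*(c - 1)*(c + 1)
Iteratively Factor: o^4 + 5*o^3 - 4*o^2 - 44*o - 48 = (o + 4)*(o^3 + o^2 - 8*o - 12) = (o + 2)*(o + 4)*(o^2 - o - 6) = (o + 2)^2*(o + 4)*(o - 3)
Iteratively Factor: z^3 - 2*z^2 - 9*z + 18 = (z - 3)*(z^2 + z - 6) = (z - 3)*(z + 3)*(z - 2)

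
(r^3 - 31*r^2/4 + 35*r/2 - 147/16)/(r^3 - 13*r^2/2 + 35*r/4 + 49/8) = (4*r - 3)/(2*(2*r + 1))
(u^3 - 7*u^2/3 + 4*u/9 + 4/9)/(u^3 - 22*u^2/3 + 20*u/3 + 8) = (9*u^2 - 3*u - 2)/(3*(3*u^2 - 16*u - 12))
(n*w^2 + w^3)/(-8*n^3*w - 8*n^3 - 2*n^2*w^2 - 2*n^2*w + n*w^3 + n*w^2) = w^2*(n + w)/(n*(-8*n^2*w - 8*n^2 - 2*n*w^2 - 2*n*w + w^3 + w^2))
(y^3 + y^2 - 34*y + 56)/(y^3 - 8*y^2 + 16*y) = (y^2 + 5*y - 14)/(y*(y - 4))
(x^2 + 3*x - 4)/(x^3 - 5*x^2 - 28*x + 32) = 1/(x - 8)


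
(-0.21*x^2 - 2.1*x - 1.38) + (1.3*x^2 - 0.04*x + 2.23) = 1.09*x^2 - 2.14*x + 0.85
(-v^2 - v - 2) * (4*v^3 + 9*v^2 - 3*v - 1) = -4*v^5 - 13*v^4 - 14*v^3 - 14*v^2 + 7*v + 2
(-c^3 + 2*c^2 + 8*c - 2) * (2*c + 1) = -2*c^4 + 3*c^3 + 18*c^2 + 4*c - 2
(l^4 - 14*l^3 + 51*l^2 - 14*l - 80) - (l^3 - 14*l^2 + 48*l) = l^4 - 15*l^3 + 65*l^2 - 62*l - 80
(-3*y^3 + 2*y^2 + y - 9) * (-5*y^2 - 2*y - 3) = 15*y^5 - 4*y^4 + 37*y^2 + 15*y + 27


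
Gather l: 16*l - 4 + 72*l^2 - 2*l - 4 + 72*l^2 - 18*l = 144*l^2 - 4*l - 8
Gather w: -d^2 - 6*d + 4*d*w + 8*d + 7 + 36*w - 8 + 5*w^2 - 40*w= -d^2 + 2*d + 5*w^2 + w*(4*d - 4) - 1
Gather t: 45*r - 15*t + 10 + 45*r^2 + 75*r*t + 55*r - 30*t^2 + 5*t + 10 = 45*r^2 + 100*r - 30*t^2 + t*(75*r - 10) + 20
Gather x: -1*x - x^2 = -x^2 - x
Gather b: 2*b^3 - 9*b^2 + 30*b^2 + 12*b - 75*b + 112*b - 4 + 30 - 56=2*b^3 + 21*b^2 + 49*b - 30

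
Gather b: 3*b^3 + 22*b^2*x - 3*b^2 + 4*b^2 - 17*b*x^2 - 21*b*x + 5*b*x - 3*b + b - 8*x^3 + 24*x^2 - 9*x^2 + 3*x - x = 3*b^3 + b^2*(22*x + 1) + b*(-17*x^2 - 16*x - 2) - 8*x^3 + 15*x^2 + 2*x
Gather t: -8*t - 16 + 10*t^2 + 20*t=10*t^2 + 12*t - 16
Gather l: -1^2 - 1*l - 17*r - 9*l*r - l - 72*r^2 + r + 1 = l*(-9*r - 2) - 72*r^2 - 16*r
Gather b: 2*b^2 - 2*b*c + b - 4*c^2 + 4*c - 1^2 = 2*b^2 + b*(1 - 2*c) - 4*c^2 + 4*c - 1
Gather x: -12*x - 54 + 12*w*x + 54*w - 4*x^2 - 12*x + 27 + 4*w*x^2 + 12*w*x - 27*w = 27*w + x^2*(4*w - 4) + x*(24*w - 24) - 27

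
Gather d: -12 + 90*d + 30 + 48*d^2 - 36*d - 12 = 48*d^2 + 54*d + 6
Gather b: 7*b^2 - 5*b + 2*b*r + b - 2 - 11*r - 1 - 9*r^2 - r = 7*b^2 + b*(2*r - 4) - 9*r^2 - 12*r - 3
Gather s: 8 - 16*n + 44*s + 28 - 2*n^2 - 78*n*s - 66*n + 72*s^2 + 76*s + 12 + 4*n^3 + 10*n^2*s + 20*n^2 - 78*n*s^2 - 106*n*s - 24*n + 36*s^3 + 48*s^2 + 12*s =4*n^3 + 18*n^2 - 106*n + 36*s^3 + s^2*(120 - 78*n) + s*(10*n^2 - 184*n + 132) + 48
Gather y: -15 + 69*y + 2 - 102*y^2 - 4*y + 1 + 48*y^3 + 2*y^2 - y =48*y^3 - 100*y^2 + 64*y - 12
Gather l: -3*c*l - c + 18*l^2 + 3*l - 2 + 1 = -c + 18*l^2 + l*(3 - 3*c) - 1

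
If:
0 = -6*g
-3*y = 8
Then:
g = 0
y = -8/3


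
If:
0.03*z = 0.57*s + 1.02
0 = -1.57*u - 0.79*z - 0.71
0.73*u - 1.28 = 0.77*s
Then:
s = -1.82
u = -0.17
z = -0.57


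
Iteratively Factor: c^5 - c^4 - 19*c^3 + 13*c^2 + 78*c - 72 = (c - 2)*(c^4 + c^3 - 17*c^2 - 21*c + 36) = (c - 4)*(c - 2)*(c^3 + 5*c^2 + 3*c - 9) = (c - 4)*(c - 2)*(c + 3)*(c^2 + 2*c - 3) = (c - 4)*(c - 2)*(c - 1)*(c + 3)*(c + 3)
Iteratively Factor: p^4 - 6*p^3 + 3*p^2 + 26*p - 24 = (p - 1)*(p^3 - 5*p^2 - 2*p + 24) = (p - 4)*(p - 1)*(p^2 - p - 6) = (p - 4)*(p - 3)*(p - 1)*(p + 2)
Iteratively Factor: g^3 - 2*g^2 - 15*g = (g)*(g^2 - 2*g - 15) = g*(g + 3)*(g - 5)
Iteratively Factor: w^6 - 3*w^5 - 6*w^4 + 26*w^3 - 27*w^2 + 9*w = (w)*(w^5 - 3*w^4 - 6*w^3 + 26*w^2 - 27*w + 9) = w*(w + 3)*(w^4 - 6*w^3 + 12*w^2 - 10*w + 3) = w*(w - 1)*(w + 3)*(w^3 - 5*w^2 + 7*w - 3) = w*(w - 3)*(w - 1)*(w + 3)*(w^2 - 2*w + 1) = w*(w - 3)*(w - 1)^2*(w + 3)*(w - 1)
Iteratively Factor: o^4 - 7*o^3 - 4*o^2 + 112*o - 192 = (o - 4)*(o^3 - 3*o^2 - 16*o + 48) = (o - 4)*(o - 3)*(o^2 - 16) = (o - 4)*(o - 3)*(o + 4)*(o - 4)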